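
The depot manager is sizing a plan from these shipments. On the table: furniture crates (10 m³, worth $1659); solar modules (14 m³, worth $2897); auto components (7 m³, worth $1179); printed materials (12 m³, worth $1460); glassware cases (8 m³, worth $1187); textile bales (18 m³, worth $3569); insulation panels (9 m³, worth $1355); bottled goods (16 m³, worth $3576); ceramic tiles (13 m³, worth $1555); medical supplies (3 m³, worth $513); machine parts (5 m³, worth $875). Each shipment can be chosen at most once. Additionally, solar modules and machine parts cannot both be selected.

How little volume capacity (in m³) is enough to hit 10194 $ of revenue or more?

51

Minimise m³ subject to total revenue ≥ 10194.
Taking solar modules + textile bales + bottled goods + medical supplies gives 10555 (≥ 10194) for 51 m³.
No combination under 51 m³ hits 10194.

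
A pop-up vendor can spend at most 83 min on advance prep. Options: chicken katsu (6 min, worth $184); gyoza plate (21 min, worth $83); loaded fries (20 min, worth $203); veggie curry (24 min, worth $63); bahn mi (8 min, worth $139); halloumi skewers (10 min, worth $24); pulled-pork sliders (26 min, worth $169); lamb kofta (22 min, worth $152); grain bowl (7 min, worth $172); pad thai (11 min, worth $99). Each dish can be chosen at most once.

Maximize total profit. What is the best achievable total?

966

The ratio heuristic lands on chicken katsu + loaded fries + bahn mi + lamb kofta + grain bowl + pad thai (949) but leaves 9 min idle.
Dropping lamb kofta frees 22 min; slotting in pulled-pork sliders (26 min) lifts the total to 966 at 78 min.
Next best is chicken katsu + loaded fries + bahn mi + lamb kofta + grain bowl + pad thai at 949 (74 min) — short by 17.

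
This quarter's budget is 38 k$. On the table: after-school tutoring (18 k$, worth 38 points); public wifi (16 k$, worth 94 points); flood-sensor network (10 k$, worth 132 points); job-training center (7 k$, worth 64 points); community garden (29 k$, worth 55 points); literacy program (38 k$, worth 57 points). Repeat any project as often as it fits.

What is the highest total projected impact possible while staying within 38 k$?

The ratio ordering already packs tightly: 3×flood-sensor network + job-training center, 37 k$, 460.

460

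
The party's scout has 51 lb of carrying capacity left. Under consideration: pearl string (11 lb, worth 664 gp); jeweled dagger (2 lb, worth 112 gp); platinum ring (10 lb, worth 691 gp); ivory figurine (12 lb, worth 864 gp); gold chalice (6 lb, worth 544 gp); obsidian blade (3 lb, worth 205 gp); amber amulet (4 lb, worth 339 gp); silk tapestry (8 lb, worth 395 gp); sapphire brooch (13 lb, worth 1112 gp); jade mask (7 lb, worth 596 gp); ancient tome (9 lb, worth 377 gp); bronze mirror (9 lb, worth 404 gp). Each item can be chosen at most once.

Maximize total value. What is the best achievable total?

Ranking by ratio (value/lb): gold chalice 90.67, sapphire brooch 85.54, jade mask 85.14.
The ratio heuristic lands on jeweled dagger + ivory figurine + gold chalice + obsidian blade + amber amulet + sapphire brooch + jade mask (3772) but leaves 4 lb idle.
Dropping jeweled dagger and amber amulet frees 6 lb; slotting in platinum ring (10 lb) lifts the total to 4012 at 51 lb.
Runner-up pearl string + platinum ring + gold chalice + amber amulet + sapphire brooch + jade mask tops out at 3946.

4012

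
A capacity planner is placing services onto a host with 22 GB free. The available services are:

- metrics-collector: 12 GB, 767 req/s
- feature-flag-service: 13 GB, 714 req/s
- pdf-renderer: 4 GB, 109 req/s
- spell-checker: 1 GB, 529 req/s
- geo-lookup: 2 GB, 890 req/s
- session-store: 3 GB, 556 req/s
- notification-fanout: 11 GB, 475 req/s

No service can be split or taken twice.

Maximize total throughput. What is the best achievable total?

2851

Metrics-collector + pdf-renderer + spell-checker + geo-lookup + session-store uses 22 of the 22 GB and totals 2851.
The closest alternative, metrics-collector + spell-checker + geo-lookup + session-store, reaches only 2742.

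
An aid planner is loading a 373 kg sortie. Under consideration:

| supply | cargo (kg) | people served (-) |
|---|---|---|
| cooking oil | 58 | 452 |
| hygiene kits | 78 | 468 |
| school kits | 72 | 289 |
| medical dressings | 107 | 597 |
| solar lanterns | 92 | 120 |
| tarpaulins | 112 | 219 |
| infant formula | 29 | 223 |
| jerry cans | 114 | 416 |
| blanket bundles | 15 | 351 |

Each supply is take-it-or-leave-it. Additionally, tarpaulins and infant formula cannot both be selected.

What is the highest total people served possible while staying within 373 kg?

Cooking oil + hygiene kits + school kits + medical dressings + infant formula + blanket bundles uses 359 of the 373 kg and totals 2380.
Runner-up cooking oil + hygiene kits + medical dressings + jerry cans + blanket bundles tops out at 2284.

2380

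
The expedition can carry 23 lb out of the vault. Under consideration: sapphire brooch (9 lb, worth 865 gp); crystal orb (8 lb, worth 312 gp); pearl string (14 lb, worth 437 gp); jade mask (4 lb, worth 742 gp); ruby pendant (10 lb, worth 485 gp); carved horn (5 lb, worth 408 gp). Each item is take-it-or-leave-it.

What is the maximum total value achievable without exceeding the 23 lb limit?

2092

The ratio heuristic lands on sapphire brooch + jade mask + carved horn (2015) but leaves 5 lb idle.
The 5 lb tied up in carved horn is better spent on ruby pendant — total rises to 2092 (23 lb).
Runner-up sapphire brooch + jade mask + carved horn tops out at 2015.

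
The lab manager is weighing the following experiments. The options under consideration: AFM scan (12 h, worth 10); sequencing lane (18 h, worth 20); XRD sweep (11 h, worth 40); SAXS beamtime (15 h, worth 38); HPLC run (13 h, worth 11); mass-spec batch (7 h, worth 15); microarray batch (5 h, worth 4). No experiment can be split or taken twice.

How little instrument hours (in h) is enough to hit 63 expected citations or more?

26

Minimise h subject to total expected citations ≥ 63.
XRD sweep + SAXS beamtime reaches 78 using 26 h.
Below 26 h the best achievable stays under 63.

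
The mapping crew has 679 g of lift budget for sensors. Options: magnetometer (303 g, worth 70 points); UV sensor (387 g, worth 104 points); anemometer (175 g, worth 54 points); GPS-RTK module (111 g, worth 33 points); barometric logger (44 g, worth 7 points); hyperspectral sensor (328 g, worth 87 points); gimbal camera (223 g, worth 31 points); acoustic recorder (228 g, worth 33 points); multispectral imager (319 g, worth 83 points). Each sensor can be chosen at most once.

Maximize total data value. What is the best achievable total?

By data value per g: anemometer 0.31, GPS-RTK module 0.30, UV sensor 0.27, hyperspectral sensor 0.27 lead.
Best packing: UV sensor + anemometer + GPS-RTK module — 673 g, 191 total.
Next best is anemometer + GPS-RTK module + barometric logger + hyperspectral sensor at 181 (658 g) — short by 10.

191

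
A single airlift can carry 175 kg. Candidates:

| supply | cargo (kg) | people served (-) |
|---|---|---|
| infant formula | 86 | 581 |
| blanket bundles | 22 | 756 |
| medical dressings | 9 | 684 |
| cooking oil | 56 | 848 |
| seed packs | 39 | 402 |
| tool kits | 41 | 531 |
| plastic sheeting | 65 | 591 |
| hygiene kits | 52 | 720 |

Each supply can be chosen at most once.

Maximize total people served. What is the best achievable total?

The ratio heuristic lands on blanket bundles + medical dressings + cooking oil + hygiene kits (3008) but leaves 36 kg idle.
Replace hygiene kits with seed packs + tool kits: the trade gains 213 net, giving 3221 at 167 kg.

3221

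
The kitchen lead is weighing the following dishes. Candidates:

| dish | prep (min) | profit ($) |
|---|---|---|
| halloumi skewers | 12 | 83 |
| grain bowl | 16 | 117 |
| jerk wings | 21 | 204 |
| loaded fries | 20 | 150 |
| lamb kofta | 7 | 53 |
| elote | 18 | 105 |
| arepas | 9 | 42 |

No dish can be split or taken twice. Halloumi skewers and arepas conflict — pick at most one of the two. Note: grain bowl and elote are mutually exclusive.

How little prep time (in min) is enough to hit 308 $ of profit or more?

37

Need the lightest bundle worth ≥ 308.
grain bowl + jerk wings: 321 profit at 37 min.
Below 37 min the best achievable stays under 308.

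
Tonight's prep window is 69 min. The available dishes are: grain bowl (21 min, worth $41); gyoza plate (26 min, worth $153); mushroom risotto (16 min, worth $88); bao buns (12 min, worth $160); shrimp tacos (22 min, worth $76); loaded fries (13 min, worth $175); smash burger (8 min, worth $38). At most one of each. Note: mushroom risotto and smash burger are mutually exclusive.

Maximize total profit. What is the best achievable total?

576

The ratio ordering already packs tightly: gyoza plate + mushroom risotto + bao buns + loaded fries, 67 min, 576.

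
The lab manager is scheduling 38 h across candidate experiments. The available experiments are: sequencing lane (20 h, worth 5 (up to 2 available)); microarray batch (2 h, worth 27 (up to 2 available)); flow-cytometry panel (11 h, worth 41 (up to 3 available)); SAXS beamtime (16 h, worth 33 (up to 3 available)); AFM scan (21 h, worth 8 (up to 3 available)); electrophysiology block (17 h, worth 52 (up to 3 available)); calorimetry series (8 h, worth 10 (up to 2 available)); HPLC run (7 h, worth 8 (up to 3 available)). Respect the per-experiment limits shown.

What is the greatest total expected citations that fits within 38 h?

177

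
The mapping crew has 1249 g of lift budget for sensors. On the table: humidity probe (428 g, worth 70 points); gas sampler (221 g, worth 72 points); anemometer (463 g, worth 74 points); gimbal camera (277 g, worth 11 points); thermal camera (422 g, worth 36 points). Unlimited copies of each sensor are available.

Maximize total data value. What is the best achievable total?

Taking 5×gas sampler: 1105 g used, 360 in data value.
That's the maximum — no swap from here does better than 360.

360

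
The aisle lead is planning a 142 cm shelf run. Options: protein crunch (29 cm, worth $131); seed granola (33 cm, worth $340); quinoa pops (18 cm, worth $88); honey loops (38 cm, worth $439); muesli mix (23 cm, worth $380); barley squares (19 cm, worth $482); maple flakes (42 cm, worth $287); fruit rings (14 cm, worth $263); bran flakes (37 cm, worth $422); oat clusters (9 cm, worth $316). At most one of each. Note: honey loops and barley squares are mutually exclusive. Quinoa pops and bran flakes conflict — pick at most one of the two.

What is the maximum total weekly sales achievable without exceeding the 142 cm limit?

By weekly sales per cm: oat clusters 35.11, barley squares 25.37, fruit rings 18.79, muesli mix 16.52 lead.
Taking seed granola + muesli mix + barley squares + fruit rings + bran flakes + oat clusters: 135 cm used, 2203 in weekly sales.
Runner-up seed granola + muesli mix + barley squares + maple flakes + fruit rings + oat clusters tops out at 2068.

2203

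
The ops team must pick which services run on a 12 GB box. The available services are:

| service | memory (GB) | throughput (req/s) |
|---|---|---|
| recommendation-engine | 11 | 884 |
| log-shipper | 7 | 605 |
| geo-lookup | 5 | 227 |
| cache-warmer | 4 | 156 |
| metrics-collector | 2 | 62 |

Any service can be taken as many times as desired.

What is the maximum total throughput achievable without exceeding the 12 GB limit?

884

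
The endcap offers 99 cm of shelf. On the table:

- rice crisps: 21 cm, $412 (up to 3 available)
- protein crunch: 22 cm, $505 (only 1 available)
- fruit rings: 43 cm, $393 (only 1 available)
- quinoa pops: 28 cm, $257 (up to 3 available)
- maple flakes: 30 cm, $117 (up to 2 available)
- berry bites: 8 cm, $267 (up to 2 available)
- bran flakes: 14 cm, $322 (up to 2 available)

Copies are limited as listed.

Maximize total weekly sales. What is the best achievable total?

The ratio heuristic lands on rice crisps + protein crunch + 2×berry bites + 2×bran flakes (2095) but leaves 12 cm idle.
Dropping bran flakes frees 14 cm; slotting in rice crisps (21 cm) lifts the total to 2185 at 94 cm.

2185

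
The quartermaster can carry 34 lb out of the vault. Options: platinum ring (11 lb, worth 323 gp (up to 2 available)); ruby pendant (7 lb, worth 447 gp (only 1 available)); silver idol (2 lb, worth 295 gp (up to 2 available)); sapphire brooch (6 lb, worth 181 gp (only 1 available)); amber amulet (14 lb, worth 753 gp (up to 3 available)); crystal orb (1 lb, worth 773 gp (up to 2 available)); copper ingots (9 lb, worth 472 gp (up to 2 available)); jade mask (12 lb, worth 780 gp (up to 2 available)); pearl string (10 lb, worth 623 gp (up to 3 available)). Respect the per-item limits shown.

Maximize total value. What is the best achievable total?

3835

Filling by ratio: 2×silver idol + 2×crystal orb + 2×jade mask for 3696, with 4 lb left unused.
The 12 lb tied up in jade mask is better spent on ruby pendant + copper ingots — total rises to 3835 (34 lb).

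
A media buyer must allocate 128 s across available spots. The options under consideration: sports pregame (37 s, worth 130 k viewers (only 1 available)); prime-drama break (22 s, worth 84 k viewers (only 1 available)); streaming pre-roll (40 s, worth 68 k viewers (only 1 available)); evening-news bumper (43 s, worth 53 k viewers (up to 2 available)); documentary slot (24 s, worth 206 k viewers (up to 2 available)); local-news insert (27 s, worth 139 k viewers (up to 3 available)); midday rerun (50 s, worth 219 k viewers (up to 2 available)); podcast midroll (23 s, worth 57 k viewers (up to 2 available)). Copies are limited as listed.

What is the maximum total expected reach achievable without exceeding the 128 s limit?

By expected reach per s: documentary slot 8.58, local-news insert 5.15, midday rerun 4.38, prime-drama break 3.82 lead.
Best packing: prime-drama break + 2×documentary slot + 2×local-news insert — 124 s, 774 total.
Every other selection either busts 128 s or exceeds an availability limit or fails to beat 774.

774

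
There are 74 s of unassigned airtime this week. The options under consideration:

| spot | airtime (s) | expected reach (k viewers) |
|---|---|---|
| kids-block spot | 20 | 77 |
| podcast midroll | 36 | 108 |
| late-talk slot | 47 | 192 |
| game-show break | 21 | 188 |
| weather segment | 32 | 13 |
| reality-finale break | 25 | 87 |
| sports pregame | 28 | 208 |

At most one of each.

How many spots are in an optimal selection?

3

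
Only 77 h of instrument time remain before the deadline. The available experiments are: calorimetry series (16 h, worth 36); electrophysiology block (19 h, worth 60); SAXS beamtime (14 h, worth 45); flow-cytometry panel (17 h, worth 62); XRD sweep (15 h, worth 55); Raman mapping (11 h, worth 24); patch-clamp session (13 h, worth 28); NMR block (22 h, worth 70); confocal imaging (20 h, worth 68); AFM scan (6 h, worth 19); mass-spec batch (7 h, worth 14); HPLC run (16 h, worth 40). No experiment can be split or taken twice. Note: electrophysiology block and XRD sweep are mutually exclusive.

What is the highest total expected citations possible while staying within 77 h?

257

Ranking by ratio (expected citations/h): XRD sweep 3.67, flow-cytometry panel 3.65, confocal imaging 3.40.
A density-first pass picks SAXS beamtime + flow-cytometry panel + XRD sweep + confocal imaging + AFM scan — 249 at 72 h.
Replace flow-cytometry panel with NMR block: the trade gains 8 net, giving 257 at 77 h.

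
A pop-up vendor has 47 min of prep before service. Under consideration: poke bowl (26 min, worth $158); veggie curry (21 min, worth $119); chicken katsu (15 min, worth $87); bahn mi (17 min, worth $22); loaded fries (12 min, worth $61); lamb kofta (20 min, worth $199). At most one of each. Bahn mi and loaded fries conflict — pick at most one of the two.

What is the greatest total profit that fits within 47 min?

357

Ranking by ratio (profit/min): lamb kofta 9.95, poke bowl 6.08, chicken katsu 5.80, veggie curry 5.67.
Taking poke bowl + lamb kofta: 46 min used, 357 in profit.
Runner-up chicken katsu + loaded fries + lamb kofta tops out at 347.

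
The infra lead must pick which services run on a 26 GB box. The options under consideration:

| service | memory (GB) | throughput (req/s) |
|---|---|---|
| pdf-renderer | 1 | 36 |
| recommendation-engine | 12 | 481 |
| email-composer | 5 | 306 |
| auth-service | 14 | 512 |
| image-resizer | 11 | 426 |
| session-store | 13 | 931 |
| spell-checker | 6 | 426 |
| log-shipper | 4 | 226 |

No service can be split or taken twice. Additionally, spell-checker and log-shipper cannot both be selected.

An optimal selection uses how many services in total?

4

Optimal total is 1699.
One optimal bundle: pdf-renderer + email-composer + session-store + spell-checker (25 GB).
Any selection reaching 1699 contains exactly 4 services.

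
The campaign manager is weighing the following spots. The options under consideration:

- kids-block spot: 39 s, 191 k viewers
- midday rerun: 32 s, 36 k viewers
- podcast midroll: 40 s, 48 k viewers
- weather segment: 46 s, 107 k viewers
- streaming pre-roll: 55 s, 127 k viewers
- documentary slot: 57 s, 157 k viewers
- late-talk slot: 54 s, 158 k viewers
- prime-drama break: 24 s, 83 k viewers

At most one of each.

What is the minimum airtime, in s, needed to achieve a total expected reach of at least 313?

93

Look for the lowest-airtime combination reaching 313.
kids-block spot + late-talk slot reaches 349 using 93 s.
No combination under 93 s hits 313.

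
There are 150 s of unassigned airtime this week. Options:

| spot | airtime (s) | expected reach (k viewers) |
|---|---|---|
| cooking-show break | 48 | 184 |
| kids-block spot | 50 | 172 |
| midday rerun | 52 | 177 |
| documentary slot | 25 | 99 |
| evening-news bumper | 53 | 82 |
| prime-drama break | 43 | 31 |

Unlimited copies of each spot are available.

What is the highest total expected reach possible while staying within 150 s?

Taking 6×documentary slot: 150 s used, 594 in expected reach.
Nothing else within 150 s beats 594.

594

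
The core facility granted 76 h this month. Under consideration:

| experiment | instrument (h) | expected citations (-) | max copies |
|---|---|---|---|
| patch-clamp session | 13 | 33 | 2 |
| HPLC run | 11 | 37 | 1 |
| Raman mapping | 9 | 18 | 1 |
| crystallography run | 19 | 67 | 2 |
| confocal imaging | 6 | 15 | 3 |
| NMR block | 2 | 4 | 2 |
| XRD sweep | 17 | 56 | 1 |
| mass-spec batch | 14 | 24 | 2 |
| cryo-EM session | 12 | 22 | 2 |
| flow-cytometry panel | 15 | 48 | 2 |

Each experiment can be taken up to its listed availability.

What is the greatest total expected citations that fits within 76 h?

Greedy by ratio would take HPLC run + 2×crystallography run + confocal imaging + 2×NMR block + XRD sweep: 76 h used, total 250.
The 15 h tied up in HPLC run and 2×NMR block is better spent on flow-cytometry panel — total rises to 253 (76 h).
That's the maximum — no swap from here does better than 253.

253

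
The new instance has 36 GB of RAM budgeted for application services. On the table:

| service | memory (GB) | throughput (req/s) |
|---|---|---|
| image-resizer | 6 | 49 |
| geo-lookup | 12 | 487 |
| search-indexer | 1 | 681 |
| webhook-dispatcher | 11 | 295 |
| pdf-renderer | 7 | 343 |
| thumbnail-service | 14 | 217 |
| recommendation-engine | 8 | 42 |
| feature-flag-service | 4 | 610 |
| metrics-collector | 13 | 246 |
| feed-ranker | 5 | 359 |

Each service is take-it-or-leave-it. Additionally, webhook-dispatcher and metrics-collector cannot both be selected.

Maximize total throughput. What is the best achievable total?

2529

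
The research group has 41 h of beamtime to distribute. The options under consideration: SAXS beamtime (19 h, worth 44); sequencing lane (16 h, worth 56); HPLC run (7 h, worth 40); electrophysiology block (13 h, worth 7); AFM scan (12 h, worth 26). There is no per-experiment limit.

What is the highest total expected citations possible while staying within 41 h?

200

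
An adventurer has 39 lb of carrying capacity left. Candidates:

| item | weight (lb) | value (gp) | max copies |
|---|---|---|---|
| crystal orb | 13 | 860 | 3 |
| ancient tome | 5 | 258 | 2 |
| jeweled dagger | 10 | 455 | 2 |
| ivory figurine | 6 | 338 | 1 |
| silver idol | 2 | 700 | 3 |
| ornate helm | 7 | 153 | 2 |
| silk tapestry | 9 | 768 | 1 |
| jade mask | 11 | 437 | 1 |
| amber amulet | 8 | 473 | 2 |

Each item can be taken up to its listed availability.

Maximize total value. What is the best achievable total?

4324

The ratio heuristic lands on crystal orb + 3×silver idol + silk tapestry + amber amulet (4201) but leaves 3 lb idle.
The 8 lb tied up in amber amulet is better spent on ancient tome + ivory figurine — total rises to 4324 (39 lb).
That's the maximum — no swap from here does better than 4324.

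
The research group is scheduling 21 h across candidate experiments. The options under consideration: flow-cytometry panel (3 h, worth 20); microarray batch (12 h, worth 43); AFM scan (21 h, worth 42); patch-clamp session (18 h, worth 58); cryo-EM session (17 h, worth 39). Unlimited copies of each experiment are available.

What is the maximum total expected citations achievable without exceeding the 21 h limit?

The ratio ordering already packs tightly: 7×flow-cytometry panel, 21 h, 140.
Nothing else within 21 h beats 140.

140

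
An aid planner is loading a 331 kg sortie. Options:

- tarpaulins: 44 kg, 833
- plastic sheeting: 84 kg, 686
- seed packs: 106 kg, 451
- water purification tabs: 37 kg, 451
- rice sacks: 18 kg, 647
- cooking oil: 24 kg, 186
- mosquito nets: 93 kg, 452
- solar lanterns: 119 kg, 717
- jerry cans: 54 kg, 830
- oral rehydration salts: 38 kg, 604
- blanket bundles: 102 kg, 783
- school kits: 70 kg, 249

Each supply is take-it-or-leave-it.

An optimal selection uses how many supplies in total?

7

Best achievable people served is 4334.
tarpaulins + water purification tabs + rice sacks + cooking oil + jerry cans + oral rehydration salts + blanket bundles hits 4334 at 317 kg.
All optima have 7 supplies.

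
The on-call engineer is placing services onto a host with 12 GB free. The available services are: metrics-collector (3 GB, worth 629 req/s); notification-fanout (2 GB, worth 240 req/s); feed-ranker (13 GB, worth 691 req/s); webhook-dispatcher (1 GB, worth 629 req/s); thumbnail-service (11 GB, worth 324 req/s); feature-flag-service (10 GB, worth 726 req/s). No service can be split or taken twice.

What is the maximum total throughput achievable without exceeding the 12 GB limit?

1498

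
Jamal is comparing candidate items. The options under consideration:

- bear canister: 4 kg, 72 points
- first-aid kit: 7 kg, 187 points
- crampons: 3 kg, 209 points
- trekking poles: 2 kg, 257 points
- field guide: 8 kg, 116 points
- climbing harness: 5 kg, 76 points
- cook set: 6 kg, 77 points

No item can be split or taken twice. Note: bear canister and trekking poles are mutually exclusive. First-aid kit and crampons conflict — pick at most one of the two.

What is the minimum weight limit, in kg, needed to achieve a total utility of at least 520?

Minimise kg subject to total utility ≥ 520.
crampons + trekking poles + climbing harness reaches 542 using 10 kg.
No combination under 10 kg hits 520.

10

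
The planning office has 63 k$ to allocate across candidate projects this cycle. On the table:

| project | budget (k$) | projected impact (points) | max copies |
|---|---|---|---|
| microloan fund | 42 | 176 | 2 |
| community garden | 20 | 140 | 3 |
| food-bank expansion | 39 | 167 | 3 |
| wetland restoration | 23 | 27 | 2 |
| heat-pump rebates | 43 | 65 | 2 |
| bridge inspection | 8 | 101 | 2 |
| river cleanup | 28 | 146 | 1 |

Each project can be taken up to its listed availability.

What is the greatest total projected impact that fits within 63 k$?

482

Best packing: 2×community garden + 2×bridge inspection — 56 k$, 482 total.
The spare 7 k$ is too small for any remaining project, and no exchange beats 482.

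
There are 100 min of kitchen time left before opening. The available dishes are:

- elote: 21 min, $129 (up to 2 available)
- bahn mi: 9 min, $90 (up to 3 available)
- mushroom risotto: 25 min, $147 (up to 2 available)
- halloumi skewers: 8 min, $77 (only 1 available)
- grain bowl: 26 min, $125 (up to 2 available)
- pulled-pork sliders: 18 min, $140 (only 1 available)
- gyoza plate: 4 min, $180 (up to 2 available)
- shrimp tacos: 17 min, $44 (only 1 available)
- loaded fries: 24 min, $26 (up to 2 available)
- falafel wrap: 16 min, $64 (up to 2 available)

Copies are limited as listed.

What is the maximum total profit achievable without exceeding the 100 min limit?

1046

A density-first pass picks elote + 3×bahn mi + halloumi skewers + pulled-pork sliders + 2×gyoza plate + falafel wrap — 1040 at 98 min.
The 24 min tied up in halloumi skewers and falafel wrap is better spent on mushroom risotto — total rises to 1046 (99 min).
No other feasible combination exceeds 1046.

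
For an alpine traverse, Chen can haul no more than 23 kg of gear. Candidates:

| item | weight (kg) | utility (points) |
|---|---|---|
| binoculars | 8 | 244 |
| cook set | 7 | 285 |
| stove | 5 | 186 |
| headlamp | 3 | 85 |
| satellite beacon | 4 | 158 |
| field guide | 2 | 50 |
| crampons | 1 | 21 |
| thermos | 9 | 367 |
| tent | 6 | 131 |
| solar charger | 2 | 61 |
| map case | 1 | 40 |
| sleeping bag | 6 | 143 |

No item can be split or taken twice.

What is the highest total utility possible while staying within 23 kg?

911

Density check — thermos 40.78, cook set 40.71, map case 40.00 are the best per kg.
The ratio ordering already packs tightly: cook set + satellite beacon + thermos + solar charger + map case, 23 kg, 911.
Next best is cook set + satellite beacon + field guide + thermos + map case at 900 (23 kg) — short by 11.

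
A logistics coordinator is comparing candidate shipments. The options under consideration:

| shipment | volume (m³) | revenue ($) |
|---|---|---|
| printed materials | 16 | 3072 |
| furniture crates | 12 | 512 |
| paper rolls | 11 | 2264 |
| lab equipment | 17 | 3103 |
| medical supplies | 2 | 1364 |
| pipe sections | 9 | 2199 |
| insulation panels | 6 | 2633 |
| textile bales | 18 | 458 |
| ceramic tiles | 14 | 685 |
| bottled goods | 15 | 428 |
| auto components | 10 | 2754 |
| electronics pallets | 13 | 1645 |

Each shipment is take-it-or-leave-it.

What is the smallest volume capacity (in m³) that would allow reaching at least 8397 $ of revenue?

27

Need the lightest bundle worth ≥ 8397.
medical supplies + pipe sections + insulation panels + auto components: 8950 revenue at 27 m³.
Below 27 m³ the best achievable stays under 8397.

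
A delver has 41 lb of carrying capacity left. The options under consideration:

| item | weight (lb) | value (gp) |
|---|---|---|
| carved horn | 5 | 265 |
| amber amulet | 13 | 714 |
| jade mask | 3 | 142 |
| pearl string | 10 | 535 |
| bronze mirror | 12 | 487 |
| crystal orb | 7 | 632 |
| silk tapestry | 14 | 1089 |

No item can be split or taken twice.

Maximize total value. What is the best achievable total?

By value per lb: crystal orb 90.29, silk tapestry 77.79, amber amulet 54.92, pearl string 53.50 lead.
The ratio ordering already packs tightly: carved horn + amber amulet + crystal orb + silk tapestry, 39 lb, 2700.
The closest alternative, carved horn + jade mask + pearl string + crystal orb + silk tapestry, reaches only 2663.

2700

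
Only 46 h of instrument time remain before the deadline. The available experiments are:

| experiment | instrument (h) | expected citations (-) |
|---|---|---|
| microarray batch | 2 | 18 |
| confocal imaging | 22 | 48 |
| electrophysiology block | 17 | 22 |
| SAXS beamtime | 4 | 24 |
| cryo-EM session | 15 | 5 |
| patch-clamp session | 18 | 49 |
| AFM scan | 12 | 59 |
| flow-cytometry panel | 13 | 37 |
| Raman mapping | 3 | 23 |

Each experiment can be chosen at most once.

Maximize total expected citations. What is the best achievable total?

Ranking by ratio (expected citations/h): microarray batch 9.00, Raman mapping 7.67, SAXS beamtime 6.00, AFM scan 4.92.
Filling by ratio: microarray batch + SAXS beamtime + AFM scan + flow-cytometry panel + Raman mapping for 161, with 12 h left unused.
Replace flow-cytometry panel with patch-clamp session: the trade gains 12 net, giving 173 at 39 h.
The spare 7 h is too small for any remaining experiment, and no exchange beats 173.

173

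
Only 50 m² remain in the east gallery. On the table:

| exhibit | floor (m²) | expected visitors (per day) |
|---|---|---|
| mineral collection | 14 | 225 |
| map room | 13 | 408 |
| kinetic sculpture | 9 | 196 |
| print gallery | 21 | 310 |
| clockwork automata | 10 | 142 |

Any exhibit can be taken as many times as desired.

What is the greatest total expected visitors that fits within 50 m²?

1420

Ranking by ratio (expected visitors/m²): map room 31.38, kinetic sculpture 21.78, mineral collection 16.07, print gallery 14.76.
3×map room + kinetic sculpture uses 48 of the 50 m² and totals 1420.
The spare 2 m² is too small for any remaining exhibit, and no exchange beats 1420.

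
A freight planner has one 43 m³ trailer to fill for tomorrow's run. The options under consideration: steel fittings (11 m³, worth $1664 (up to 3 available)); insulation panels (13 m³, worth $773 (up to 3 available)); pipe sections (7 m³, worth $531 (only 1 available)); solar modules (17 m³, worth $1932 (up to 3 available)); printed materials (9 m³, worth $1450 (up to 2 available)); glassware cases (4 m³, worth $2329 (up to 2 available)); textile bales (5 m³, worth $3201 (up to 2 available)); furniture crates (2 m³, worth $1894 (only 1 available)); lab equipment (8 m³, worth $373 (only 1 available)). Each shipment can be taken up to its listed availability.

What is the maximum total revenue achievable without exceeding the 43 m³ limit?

The ratio heuristic lands on 2×printed materials + 2×glassware cases + 2×textile bales + furniture crates (15854) but leaves 5 m³ idle.
Dropping 2×printed materials frees 18 m³; slotting in 2×steel fittings (22 m³) lifts the total to 16282 at 42 m³.

16282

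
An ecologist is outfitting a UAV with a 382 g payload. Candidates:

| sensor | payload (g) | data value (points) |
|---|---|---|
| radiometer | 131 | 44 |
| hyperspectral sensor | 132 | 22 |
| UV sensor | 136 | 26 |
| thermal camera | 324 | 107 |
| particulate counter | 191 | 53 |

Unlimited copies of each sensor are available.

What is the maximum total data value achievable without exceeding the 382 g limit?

107

Greedy by ratio would take 2×radiometer: 262 g used, total 88.
Dropping 2×radiometer frees 262 g; slotting in thermal camera (324 g) lifts the total to 107 at 324 g.
Every other selection either busts 382 g or fails to beat 107.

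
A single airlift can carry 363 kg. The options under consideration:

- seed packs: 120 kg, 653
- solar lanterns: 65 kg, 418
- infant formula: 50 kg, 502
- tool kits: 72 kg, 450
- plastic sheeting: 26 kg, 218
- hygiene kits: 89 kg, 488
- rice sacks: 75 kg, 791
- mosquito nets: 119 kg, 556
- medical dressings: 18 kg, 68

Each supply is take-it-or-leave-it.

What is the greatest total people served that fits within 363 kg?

2682

Taking the top-ratio supplies first gives solar lanterns + infant formula + tool kits + plastic sheeting + rice sacks + medical dressings for 2447 (306 kg).
Dropping solar lanterns frees 65 kg; slotting in seed packs (120 kg) lifts the total to 2682 at 361 kg.
Runner-up seed packs + infant formula + plastic sheeting + hygiene kits + rice sacks tops out at 2652.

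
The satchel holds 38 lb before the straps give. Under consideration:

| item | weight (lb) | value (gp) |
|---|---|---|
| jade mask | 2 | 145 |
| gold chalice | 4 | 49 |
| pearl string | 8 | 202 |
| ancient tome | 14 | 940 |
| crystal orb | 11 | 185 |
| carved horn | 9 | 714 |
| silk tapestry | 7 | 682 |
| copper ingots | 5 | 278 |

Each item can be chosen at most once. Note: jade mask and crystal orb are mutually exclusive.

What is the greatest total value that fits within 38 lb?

2759

Best packing: jade mask + ancient tome + carved horn + silk tapestry + copper ingots — 37 lb, 2759 total.
The closest alternative, ancient tome + carved horn + silk tapestry + copper ingots, reaches only 2614.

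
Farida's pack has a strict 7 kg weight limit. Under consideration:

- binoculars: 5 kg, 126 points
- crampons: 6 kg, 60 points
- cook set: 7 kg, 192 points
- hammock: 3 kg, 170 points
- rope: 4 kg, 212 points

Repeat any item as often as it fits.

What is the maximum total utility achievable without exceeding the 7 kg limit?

By utility per kg: hammock 56.67, rope 53.00, cook set 27.43, binoculars 25.20 lead.
Greedy by ratio would take 2×hammock: 6 kg used, total 340.
Replace hammock with rope: the trade gains 42 net, giving 382 at 7 kg.
Every other selection either busts 7 kg or fails to beat 382.

382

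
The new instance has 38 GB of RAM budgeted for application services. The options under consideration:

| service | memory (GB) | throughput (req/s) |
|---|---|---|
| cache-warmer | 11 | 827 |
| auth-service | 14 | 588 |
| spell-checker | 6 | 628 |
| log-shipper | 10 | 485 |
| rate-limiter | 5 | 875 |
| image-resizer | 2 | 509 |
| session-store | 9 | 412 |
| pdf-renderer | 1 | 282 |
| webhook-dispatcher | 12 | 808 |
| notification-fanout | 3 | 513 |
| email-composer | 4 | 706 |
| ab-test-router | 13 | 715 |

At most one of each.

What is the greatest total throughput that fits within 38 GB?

4520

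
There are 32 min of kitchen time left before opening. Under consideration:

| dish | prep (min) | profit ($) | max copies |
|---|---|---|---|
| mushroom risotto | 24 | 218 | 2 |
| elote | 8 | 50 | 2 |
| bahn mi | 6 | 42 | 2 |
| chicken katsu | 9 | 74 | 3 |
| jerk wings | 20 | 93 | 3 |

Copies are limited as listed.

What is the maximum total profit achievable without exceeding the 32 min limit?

268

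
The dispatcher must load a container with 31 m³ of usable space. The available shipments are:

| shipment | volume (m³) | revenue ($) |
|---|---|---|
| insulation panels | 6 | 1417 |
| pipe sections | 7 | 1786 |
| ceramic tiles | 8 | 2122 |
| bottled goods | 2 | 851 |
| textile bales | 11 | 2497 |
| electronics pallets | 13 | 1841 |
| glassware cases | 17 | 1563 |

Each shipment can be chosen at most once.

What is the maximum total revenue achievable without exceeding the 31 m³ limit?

Taking the top-ratio shipments first gives insulation panels + pipe sections + ceramic tiles + bottled goods for 6176 (23 m³).
Replace insulation panels with textile bales: the trade gains 1080 net, giving 7256 at 28 m³.

7256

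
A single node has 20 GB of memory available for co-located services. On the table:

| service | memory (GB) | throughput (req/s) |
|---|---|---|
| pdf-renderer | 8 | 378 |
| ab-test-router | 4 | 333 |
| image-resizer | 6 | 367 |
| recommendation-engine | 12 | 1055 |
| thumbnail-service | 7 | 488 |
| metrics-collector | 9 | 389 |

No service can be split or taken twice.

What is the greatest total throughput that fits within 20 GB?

1543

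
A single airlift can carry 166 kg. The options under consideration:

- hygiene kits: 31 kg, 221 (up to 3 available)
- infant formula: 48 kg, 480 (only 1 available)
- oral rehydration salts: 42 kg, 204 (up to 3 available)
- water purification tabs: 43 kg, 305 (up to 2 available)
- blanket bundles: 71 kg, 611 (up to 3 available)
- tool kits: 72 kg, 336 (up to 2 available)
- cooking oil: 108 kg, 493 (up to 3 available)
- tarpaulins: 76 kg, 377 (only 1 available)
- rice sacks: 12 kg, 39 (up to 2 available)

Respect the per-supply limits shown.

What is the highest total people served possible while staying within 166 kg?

1396

Filling by ratio: hygiene kits + infant formula + blanket bundles + rice sacks for 1351, with 4 kg left unused.
Replace hygiene kits and rice sacks with water purification tabs: the trade gains 45 net, giving 1396 at 162 kg.
That's the maximum — no swap from here does better than 1396.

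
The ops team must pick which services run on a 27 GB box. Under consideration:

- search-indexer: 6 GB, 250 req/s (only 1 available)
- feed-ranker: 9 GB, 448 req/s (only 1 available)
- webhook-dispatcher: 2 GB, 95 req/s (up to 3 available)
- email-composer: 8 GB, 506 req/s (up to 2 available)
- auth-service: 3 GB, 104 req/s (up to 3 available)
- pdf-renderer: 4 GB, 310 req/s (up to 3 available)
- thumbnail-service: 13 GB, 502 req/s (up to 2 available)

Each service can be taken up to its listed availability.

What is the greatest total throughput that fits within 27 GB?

The ratio heuristic lands on 3×webhook-dispatcher + email-composer + 3×pdf-renderer (1721) but leaves 1 GB idle.
Dropping 3×webhook-dispatcher and pdf-renderer frees 10 GB; slotting in email-composer + auth-service (11 GB) lifts the total to 1736 at 27 GB.
Nothing else within 27 GB beats 1736.

1736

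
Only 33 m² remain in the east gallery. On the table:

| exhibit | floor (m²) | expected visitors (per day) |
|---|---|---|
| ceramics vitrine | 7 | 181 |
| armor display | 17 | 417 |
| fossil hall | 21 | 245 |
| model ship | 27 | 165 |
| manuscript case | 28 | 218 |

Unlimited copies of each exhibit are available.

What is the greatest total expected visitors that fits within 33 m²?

779

Density check — ceramics vitrine 25.86, armor display 24.53, fossil hall 11.67, manuscript case 7.79 are the best per m².
A density-first pass picks 4×ceramics vitrine — 724 at 28 m².
Dropping 2×ceramics vitrine frees 14 m²; slotting in armor display (17 m²) lifts the total to 779 at 31 m².
Nothing else within 33 m² beats 779.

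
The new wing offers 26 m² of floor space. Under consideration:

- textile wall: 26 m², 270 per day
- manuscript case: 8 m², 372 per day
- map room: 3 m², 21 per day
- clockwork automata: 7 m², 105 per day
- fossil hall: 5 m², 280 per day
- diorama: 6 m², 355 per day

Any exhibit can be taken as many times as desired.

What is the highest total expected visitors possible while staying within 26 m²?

1475

A density-first pass picks 4×diorama — 1420 at 24 m².
Replace 3×diorama with 4×fossil hall: the trade gains 55 net, giving 1475 at 26 m².
Every other selection either busts 26 m² or fails to beat 1475.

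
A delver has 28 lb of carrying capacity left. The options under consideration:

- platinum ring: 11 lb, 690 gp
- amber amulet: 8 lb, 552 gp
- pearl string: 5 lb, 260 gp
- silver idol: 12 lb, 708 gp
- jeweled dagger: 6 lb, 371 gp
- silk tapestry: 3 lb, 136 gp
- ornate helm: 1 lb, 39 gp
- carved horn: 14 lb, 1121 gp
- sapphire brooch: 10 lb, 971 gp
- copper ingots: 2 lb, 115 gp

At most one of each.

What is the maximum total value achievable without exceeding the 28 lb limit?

By value per lb: sapphire brooch 97.10, carved horn 80.07, amber amulet 69.00, platinum ring 62.73 lead.
Filling by ratio: ornate helm + carved horn + sapphire brooch + copper ingots for 2246, with 1 lb left unused.
Dropping copper ingots frees 2 lb; slotting in silk tapestry (3 lb) lifts the total to 2267 at 28 lb.
Nothing else within 28 lb beats 2267.

2267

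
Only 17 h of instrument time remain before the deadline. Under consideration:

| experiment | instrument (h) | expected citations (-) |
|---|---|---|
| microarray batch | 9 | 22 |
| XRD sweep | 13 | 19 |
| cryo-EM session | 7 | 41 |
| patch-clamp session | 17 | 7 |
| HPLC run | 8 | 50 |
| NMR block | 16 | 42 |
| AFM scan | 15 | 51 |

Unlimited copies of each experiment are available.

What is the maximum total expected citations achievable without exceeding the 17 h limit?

100

Best packing: 2×HPLC run — 16 h, 100 total.
Every other selection either busts 17 h or fails to beat 100.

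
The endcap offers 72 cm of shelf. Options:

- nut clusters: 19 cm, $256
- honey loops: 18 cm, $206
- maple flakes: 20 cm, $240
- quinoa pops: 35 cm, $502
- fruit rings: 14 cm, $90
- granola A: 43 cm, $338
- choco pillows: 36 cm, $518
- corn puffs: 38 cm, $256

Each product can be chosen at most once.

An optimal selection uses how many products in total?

2

The maximum weekly sales within 72 cm is 1020.
quinoa pops + choco pillows hits 1020 at 71 cm.
All optima have 2 products.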